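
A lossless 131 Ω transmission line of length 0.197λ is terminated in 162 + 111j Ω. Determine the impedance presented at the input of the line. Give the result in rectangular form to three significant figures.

βl = 2π × 0.197 = 70.9°
tan(βl) = tan(70.9°) = 2.89
Z_in = Z_0·(Z_L + jZ_0·tanβl)/(Z_0 + jZ_L·tanβl)
     = 131·(162 + j490)/(-190 + j468)

Z_in ≈ 102 − j86.6 Ω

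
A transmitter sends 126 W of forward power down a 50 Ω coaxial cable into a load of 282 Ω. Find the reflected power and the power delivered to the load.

Γ = (282 − 50)/(282 + 50) = 0.699
|Γ|² = 0.488
P_refl = |Γ|²·P_inc = 61.5 W, P_del = (1 − |Γ|²)·P_inc = 64.5 W

P_reflected ≈ 61.5 W; P_delivered ≈ 64.5 W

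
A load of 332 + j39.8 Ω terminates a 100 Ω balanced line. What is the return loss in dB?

Γ = (232 + j39.8)/(432 + j39.8), |Γ| = 0.543
RL = −20·log₁₀|Γ| = −20·log₁₀(0.543)

RL ≈ 5.31 dB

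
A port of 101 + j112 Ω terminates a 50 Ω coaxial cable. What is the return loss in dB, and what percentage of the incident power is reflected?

Γ = (51 + j112)/(151 + j112), |Γ| = 0.655
RL = −20·log₁₀(0.655) = 3.68 dB
P_refl/P_inc = |Γ|² = 0.428

RL ≈ 3.68 dB; 42.8% of incident power reflected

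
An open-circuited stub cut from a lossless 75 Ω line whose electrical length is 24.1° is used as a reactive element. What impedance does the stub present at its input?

Z_in ≈ −j168 Ω

tan(βl) = 0.447
For an open-circuited stub, Z_in = −jZ_0·cot(βl) = −jZ_0/tan(βl)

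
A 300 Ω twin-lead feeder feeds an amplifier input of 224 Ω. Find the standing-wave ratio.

Γ = (224 − 300)/(224 + 300) = -0.145
VSWR = (1 + 0.145)/(1 − 0.145)

VSWR ≈ 1.34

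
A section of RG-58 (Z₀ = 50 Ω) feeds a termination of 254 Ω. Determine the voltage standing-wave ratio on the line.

VSWR ≈ 5.08

Γ = (254 − 50)/(254 + 50) = 0.671
VSWR = (1 + 0.671)/(1 − 0.671)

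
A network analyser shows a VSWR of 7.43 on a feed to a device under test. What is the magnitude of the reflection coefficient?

|Γ| = (S − 1)/(S + 1) = (7.43 − 1)/(7.43 + 1) = 6.43/8.43

|Γ| ≈ 0.763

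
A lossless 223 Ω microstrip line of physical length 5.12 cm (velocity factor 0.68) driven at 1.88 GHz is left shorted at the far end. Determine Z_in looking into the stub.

Z_in ≈ −j39.9 Ω

λ = v/f = 0.68·c / 1.88 GHz = 0.109 m
βl = 2π·l/λ = 2π × 0.472 = 170°
tan(βl) = -0.179
For a shorted stub, Z_in = jZ_0·tan(βl)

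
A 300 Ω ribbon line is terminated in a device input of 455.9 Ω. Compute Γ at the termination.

Γ = (Z_L − Z_0)/(Z_L + Z_0) = (455.9 − 300)/(455.9 + 300) = 155.9/755.9

Γ = 0.206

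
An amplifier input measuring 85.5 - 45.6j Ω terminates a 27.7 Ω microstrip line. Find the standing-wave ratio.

VSWR ≈ 4.04

Γ = (Z_L − Z_0)/(Z_L + Z_0) = (57.8 − j45.6)/(113.2 − j45.6)
|Γ| = 73.6/122 = 0.603
VSWR = (1 + |Γ|)/(1 − |Γ|) = 1.6/0.397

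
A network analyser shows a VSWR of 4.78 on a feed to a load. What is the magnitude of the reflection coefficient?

|Γ| ≈ 0.654

|Γ| = (S − 1)/(S + 1) = (4.78 − 1)/(4.78 + 1) = 3.78/5.78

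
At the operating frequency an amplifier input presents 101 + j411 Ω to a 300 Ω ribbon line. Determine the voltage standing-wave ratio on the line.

Γ = (Z_L − Z_0)/(Z_L + Z_0) = (-199 + j411)/(401 + j411)
|Γ| = 457/574 = 0.795
VSWR = (1 + |Γ|)/(1 − |Γ|) = 1.8/0.205

VSWR ≈ 8.77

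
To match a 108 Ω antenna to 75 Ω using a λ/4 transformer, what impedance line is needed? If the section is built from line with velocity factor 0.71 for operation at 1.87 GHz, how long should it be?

Z_qwt = √(Z_0·R_L) = √(75 × 108) = √8100
λ = 0.71·c/f = 0.114 m, so l = λ/4 = 0.0285 m

Z_qwt ≈ 90 Ω; length ≈ 2.85 cm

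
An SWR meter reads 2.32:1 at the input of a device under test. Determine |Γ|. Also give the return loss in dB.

|Γ| ≈ 0.398; return loss ≈ 8.01 dB

|Γ| = (S − 1)/(S + 1) = (2.32 − 1)/(2.32 + 1) = 1.32/3.32
RL = −20·log₁₀|Γ| = −20·log₁₀(0.398)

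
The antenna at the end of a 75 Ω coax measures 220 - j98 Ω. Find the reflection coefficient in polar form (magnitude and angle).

Γ ≈ 0.563 ∠ -15.7°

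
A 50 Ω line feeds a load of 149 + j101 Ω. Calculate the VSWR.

Γ = (Z_L − Z_0)/(Z_L + Z_0) = (99 + j101)/(199 + j101)
|Γ| = 141/223 = 0.634
VSWR = (1 + |Γ|)/(1 − |Γ|) = 1.63/0.366

VSWR ≈ 4.46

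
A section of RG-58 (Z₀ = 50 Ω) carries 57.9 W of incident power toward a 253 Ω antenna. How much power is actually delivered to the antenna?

P_delivered ≈ 31.9 W

Γ = (253 − 50)/(253 + 50) = 0.67
|Γ|² = 0.449
P_refl = |Γ|²·P_inc = 26 W, P_del = (1 − |Γ|²)·P_inc = 31.9 W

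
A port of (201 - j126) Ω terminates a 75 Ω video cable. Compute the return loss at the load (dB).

Γ = (126 − j126)/(276 − j126), |Γ| = 0.587
RL = −20·log₁₀|Γ| = −20·log₁₀(0.587)

RL ≈ 4.62 dB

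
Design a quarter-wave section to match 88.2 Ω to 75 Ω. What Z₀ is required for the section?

Z_qwt = √(Z_0·R_L) = √(75 × 88.2) = √6615

Z_qwt ≈ 81.3 Ω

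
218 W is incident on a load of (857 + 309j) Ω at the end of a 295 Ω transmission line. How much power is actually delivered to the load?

|Γ| = |(562 + j309)/(1152 + j309)| = 0.538
|Γ|² = 0.289
P_refl = |Γ|²·P_inc = 63 W, P_del = (1 − |Γ|²)·P_inc = 155 W

P_delivered ≈ 155 W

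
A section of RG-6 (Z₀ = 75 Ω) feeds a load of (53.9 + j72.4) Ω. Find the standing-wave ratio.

VSWR ≈ 3.08

Γ = (Z_L − Z_0)/(Z_L + Z_0) = (-21.1 + j72.4)/(128.9 + j72.4)
|Γ| = 75.4/148 = 0.51
VSWR = (1 + |Γ|)/(1 − |Γ|) = 1.51/0.49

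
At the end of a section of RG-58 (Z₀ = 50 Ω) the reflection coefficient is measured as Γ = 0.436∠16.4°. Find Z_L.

Z_L ≈ 115 + j34.8 Ω

Z_L = Z_0·(1 + Γ)/(1 − Γ) = 50·(1.42 + j0.123)/(0.582 − j0.123)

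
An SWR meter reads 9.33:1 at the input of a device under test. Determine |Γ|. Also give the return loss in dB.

|Γ| = (S − 1)/(S + 1) = (9.33 − 1)/(9.33 + 1) = 8.33/10.3
RL = −20·log₁₀|Γ| = −20·log₁₀(0.806)

|Γ| ≈ 0.806; return loss ≈ 1.87 dB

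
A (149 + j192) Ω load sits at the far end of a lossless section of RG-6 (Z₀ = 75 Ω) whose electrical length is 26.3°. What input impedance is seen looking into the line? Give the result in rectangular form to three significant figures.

tan(βl) = tan(26.3°) = 0.494
Z_in = Z_0·(Z_L + jZ_0·tanβl)/(Z_0 + jZ_L·tanβl)
     = 75·(149 + j229)/(-19.9 + j73.6)

Z_in ≈ 179 − j200 Ω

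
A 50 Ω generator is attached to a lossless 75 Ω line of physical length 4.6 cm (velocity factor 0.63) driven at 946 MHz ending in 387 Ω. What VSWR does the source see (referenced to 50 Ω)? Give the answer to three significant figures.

VSWR ≈ 3.51

λ = v/f = 0.63·c / 946 MHz = 0.2 m
βl = 2π·l/λ = 2π × 0.23 = 82.9°
tan(βl) = 8.01
Z_in = Z_0·(Z_L + jZ_0·tanβl)/(Z_0 + jZ_L·tanβl) = 14.8 − j9 Ω
Γ_s = (Z_in − Z_s)/(Z_in + Z_s) = (-35.2 − j9)/(64.8 − j9), |Γ_s| = 0.556
VSWR = (1 + |Γ_s|)/(1 − |Γ_s|)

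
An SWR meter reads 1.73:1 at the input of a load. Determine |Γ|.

|Γ| ≈ 0.267

|Γ| = (S − 1)/(S + 1) = (1.73 − 1)/(1.73 + 1) = 0.73/2.73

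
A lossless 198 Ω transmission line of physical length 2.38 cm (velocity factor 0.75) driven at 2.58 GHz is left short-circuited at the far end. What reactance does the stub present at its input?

λ = v/f = 0.75·c / 2.58 GHz = 0.0872 m
βl = 2π·l/λ = 2π × 0.273 = 98.2°
tan(βl) = -6.9
For a short-circuited stub, Z_in = jZ_0·tan(βl)

X_in ≈ -1370 Ω (capacitive)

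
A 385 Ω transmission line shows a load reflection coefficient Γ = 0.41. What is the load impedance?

Z_L ≈ 920 Ω

Z_L = Z_0·(1 + Γ)/(1 − Γ) = 385·(1.41)/(0.59)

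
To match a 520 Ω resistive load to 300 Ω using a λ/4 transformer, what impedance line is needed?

Z_qwt ≈ 395 Ω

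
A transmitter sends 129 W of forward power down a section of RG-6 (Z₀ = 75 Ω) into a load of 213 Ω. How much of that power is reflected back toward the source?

P_reflected ≈ 29.6 W

Γ = (213 − 75)/(213 + 75) = 0.479
|Γ|² = 0.23
P_refl = |Γ|²·P_inc = 29.6 W, P_del = (1 − |Γ|²)·P_inc = 99.4 W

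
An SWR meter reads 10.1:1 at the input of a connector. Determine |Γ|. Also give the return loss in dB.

|Γ| ≈ 0.82; return loss ≈ 1.73 dB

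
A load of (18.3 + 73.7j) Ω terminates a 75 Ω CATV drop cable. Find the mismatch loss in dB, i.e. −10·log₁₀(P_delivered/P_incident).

mismatch loss ≈ 4.11 dB

Γ = (-56.7 + j73.7)/(93.3 + j73.7), |Γ| = 0.782
|Γ|² = 0.612, so P_del/P_inc = 1 − |Γ|² = 0.388
ML = −10·log₁₀(1 − |Γ|²)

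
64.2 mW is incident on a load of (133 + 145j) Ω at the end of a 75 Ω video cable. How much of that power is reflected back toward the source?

P_reflected ≈ 24.4 mW

|Γ| = |(58 + j145)/(208 + j145)| = 0.616
|Γ|² = 0.379
P_refl = |Γ|²·P_inc = 24.4 mW, P_del = (1 − |Γ|²)·P_inc = 39.8 mW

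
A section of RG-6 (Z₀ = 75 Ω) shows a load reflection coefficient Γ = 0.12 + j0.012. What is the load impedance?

Z_L ≈ 95.4 + j2.32 Ω

Z_L = Z_0·(1 + Γ)/(1 − Γ) = 75·(1.12 + j0.012)/(0.88 − j0.012)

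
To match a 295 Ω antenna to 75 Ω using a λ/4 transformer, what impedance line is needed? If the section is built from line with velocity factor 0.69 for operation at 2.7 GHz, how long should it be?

Z_qwt = √(Z_0·R_L) = √(75 × 295) = √22120
λ = 0.69·c/f = 0.0767 m, so l = λ/4 = 0.0192 m

Z_qwt ≈ 149 Ω; length ≈ 1.92 cm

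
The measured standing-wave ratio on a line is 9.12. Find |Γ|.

|Γ| ≈ 0.802

|Γ| = (S − 1)/(S + 1) = (9.12 − 1)/(9.12 + 1) = 8.12/10.1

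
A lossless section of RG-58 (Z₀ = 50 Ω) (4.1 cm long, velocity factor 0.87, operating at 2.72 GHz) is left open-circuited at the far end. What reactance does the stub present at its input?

X_in ≈ 102 Ω (inductive)

λ = v/f = 0.87·c / 2.72 GHz = 0.096 m
βl = 2π·l/λ = 2π × 0.427 = 154°
tan(βl) = -0.492
For an open-circuited stub, Z_in = −jZ_0·cot(βl) = −jZ_0/tan(βl)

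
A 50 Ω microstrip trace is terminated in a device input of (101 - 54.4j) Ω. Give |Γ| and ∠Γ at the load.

Γ = (Z_L − Z_0)/(Z_L + Z_0) = (51 − j54.4)/(151 − j54.4)
|Γ| = 74.6/161 = 0.465

Γ ≈ 0.465 ∠ -27°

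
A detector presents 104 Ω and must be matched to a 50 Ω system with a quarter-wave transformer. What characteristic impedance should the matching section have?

Z_qwt ≈ 72.1 Ω

Z_qwt = √(Z_0·R_L) = √(50 × 104) = √5200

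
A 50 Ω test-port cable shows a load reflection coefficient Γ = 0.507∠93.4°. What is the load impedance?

Z_L = Z_0·(1 + Γ)/(1 − Γ) = 50·(0.97 + j0.506)/(1.03 − j0.506)

Z_L ≈ 28.2 + j38.4 Ω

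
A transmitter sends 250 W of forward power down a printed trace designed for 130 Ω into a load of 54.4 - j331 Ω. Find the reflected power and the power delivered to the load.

P_reflected ≈ 201 W; P_delivered ≈ 49.3 W

|Γ| = |(-75.6 − j331)/(184.4 − j331)| = 0.896
|Γ|² = 0.803
P_refl = |Γ|²·P_inc = 201 W, P_del = (1 − |Γ|²)·P_inc = 49.3 W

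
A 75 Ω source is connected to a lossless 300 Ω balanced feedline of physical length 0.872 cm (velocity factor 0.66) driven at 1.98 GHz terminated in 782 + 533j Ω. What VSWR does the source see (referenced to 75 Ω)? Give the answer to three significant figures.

VSWR ≈ 14.1

λ = v/f = 0.66·c / 1.98 GHz = 0.1 m
βl = 2π·l/λ = 2π × 0.0872 = 31.4°
tan(βl) = 0.61
Z_in = Z_0·(Z_L + jZ_0·tanβl)/(Z_0 + jZ_L·tanβl) = 423 − j514 Ω
Γ_s = (Z_in − Z_s)/(Z_in + Z_s) = (348 − j514)/(498 − j514), |Γ_s| = 0.867
VSWR = (1 + |Γ_s|)/(1 − |Γ_s|)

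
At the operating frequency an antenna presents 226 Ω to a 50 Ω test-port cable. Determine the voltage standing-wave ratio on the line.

Γ = (226 − 50)/(226 + 50) = 0.638
VSWR = (1 + 0.638)/(1 − 0.638)

VSWR ≈ 4.52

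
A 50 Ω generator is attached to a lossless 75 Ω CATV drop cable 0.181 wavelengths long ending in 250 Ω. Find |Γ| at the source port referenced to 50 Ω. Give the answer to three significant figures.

|Γ| ≈ 0.467

βl = 2π × 0.181 = 65.2°
tan(βl) = 2.16
Z_in = Z_0·(Z_L + jZ_0·tanβl)/(Z_0 + jZ_L·tanβl) = 26.8 − j31 Ω
Γ_s = (Z_in − Z_s)/(Z_in + Z_s) = (-23.2 − j31)/(76.8 − j31), |Γ_s| = 0.467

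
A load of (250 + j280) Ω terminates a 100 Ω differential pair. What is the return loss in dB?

Γ = (150 + j280)/(350 + j280), |Γ| = 0.709
RL = −20·log₁₀|Γ| = −20·log₁₀(0.709)

RL ≈ 2.99 dB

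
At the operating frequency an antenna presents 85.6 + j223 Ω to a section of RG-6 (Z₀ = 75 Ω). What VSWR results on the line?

Γ = (Z_L − Z_0)/(Z_L + Z_0) = (10.6 + j223)/(160.6 + j223)
|Γ| = 223/275 = 0.812
VSWR = (1 + |Γ|)/(1 − |Γ|) = 1.81/0.188

VSWR ≈ 9.66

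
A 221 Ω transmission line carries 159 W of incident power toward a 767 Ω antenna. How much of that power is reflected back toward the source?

P_reflected ≈ 48.6 W

Γ = (767 − 221)/(767 + 221) = 0.553
|Γ|² = 0.305
P_refl = |Γ|²·P_inc = 48.6 W, P_del = (1 − |Γ|²)·P_inc = 110 W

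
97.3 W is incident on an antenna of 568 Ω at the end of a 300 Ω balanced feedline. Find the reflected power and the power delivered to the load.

Γ = (568 − 300)/(568 + 300) = 0.309
|Γ|² = 0.0953
P_refl = |Γ|²·P_inc = 9.28 W, P_del = (1 − |Γ|²)·P_inc = 88 W

P_reflected ≈ 9.28 W; P_delivered ≈ 88 W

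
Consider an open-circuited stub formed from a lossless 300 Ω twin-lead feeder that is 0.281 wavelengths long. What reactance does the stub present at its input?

X_in ≈ 59.2 Ω (inductive)

βl = 2π × 0.281 = 101°
tan(βl) = -5.07
For an open-circuited stub, Z_in = −jZ_0·cot(βl) = −jZ_0/tan(βl)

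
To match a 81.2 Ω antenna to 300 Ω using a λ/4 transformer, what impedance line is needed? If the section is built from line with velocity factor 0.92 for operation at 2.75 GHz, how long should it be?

Z_qwt ≈ 156 Ω; length ≈ 2.51 cm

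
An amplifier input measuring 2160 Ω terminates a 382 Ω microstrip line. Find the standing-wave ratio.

VSWR ≈ 5.65

Γ = (2160 − 382)/(2160 + 382) = 0.699
VSWR = (1 + 0.699)/(1 − 0.699)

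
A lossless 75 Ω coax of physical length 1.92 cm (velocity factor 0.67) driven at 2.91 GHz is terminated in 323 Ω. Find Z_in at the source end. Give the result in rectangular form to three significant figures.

Z_in ≈ 17.9 + j12.6 Ω

λ = v/f = 0.67·c / 2.91 GHz = 0.0691 m
βl = 2π·l/λ = 2π × 0.278 = 100°
tan(βl) = tan(100°) = -5.63
Z_in = Z_0·(Z_L + jZ_0·tanβl)/(Z_0 + jZ_L·tanβl)
     = 75·(323 − j422)/(75 − j1820)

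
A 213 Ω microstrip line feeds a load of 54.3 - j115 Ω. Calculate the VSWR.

VSWR ≈ 5.13

Γ = (Z_L − Z_0)/(Z_L + Z_0) = (-158.7 − j115)/(267.3 − j115)
|Γ| = 196/291 = 0.674
VSWR = (1 + |Γ|)/(1 − |Γ|) = 1.67/0.326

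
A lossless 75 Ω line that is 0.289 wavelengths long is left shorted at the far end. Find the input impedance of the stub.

Z_in ≈ −j300 Ω

βl = 2π × 0.289 = 104°
tan(βl) = -4
For a shorted stub, Z_in = jZ_0·tan(βl)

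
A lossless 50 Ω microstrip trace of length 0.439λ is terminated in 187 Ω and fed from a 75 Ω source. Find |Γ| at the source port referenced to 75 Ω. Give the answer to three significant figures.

|Γ| ≈ 0.495

βl = 2π × 0.439 = 158°
tan(βl) = -0.403
Z_in = Z_0·(Z_L + jZ_0·tanβl)/(Z_0 + jZ_L·tanβl) = 66.4 + j80 Ω
Γ_s = (Z_in − Z_s)/(Z_in + Z_s) = (-8.6 + j80)/(141 + j80), |Γ_s| = 0.495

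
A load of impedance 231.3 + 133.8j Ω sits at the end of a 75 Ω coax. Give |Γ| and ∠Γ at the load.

Γ ≈ 0.616 ∠ 17°

Γ = (Z_L − Z_0)/(Z_L + Z_0) = (156.3 + j133.8)/(306.3 + j133.8)
|Γ| = 206/334 = 0.616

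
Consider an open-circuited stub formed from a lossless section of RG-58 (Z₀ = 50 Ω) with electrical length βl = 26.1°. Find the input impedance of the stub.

Z_in ≈ −j102 Ω

tan(βl) = 0.49
For an open-circuited stub, Z_in = −jZ_0·cot(βl) = −jZ_0/tan(βl)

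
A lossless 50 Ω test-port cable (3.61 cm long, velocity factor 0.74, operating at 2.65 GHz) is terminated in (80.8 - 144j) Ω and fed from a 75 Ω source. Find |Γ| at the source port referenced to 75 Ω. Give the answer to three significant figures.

λ = v/f = 0.74·c / 2.65 GHz = 0.0838 m
βl = 2π·l/λ = 2π × 0.431 = 155°
tan(βl) = -0.463
Z_in = Z_0·(Z_L + jZ_0·tanβl)/(Z_0 + jZ_L·tanβl) = 146 + j173 Ω
Γ_s = (Z_in − Z_s)/(Z_in + Z_s) = (70.8 + j173)/(221 + j173), |Γ_s| = 0.667

|Γ| ≈ 0.667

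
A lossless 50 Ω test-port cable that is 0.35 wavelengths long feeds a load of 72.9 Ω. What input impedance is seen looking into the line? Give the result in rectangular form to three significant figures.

Z_in ≈ 42 + j15.4 Ω

βl = 2π × 0.35 = 126°
tan(βl) = tan(126°) = -1.38
Z_in = Z_0·(Z_L + jZ_0·tanβl)/(Z_0 + jZ_L·tanβl)
     = 50·(72.9 − j68.8)/(50 − j100)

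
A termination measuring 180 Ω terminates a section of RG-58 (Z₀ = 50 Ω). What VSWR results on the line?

VSWR ≈ 3.6

Γ = (180 − 50)/(180 + 50) = 0.565
VSWR = (1 + 0.565)/(1 − 0.565)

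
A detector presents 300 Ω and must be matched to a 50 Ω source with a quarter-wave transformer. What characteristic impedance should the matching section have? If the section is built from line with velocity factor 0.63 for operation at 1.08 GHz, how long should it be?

Z_qwt = √(Z_0·R_L) = √(50 × 300) = √15000
λ = 0.63·c/f = 0.175 m, so l = λ/4 = 0.0437 m

Z_qwt ≈ 122 Ω; length ≈ 4.38 cm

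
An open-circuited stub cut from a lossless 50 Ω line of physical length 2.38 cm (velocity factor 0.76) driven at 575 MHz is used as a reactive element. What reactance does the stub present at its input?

λ = v/f = 0.76·c / 575 MHz = 0.397 m
βl = 2π·l/λ = 2π × 0.06 = 21.6°
tan(βl) = 0.396
For an open-circuited stub, Z_in = −jZ_0·cot(βl) = −jZ_0/tan(βl)

X_in ≈ -126 Ω (capacitive)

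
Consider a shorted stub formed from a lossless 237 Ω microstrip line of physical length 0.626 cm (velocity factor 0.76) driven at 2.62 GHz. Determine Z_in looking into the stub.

Z_in ≈ +j115 Ω

λ = v/f = 0.76·c / 2.62 GHz = 0.087 m
βl = 2π·l/λ = 2π × 0.0719 = 25.9°
tan(βl) = 0.486
For a shorted stub, Z_in = jZ_0·tan(βl)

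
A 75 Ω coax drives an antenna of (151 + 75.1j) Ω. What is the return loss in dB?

Γ = (76 + j75.1)/(226 + j75.1), |Γ| = 0.449
RL = −20·log₁₀|Γ| = −20·log₁₀(0.449)

RL ≈ 6.96 dB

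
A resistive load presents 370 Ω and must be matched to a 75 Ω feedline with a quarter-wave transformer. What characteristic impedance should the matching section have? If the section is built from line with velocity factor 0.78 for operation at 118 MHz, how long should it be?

Z_qwt = √(Z_0·R_L) = √(75 × 370) = √27750
λ = 0.78·c/f = 1.98 m, so l = λ/4 = 0.496 m

Z_qwt ≈ 167 Ω; length ≈ 49.6 cm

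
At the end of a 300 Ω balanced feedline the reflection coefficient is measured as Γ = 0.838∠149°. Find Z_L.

Z_L ≈ 28.5 + j82.5 Ω

Z_L = Z_0·(1 + Γ)/(1 − Γ) = 300·(0.282 + j0.432)/(1.72 − j0.432)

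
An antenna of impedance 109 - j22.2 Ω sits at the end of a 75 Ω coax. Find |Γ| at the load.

|Γ| ≈ 0.219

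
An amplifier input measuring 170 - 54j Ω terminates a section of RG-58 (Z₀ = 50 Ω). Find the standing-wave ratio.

VSWR ≈ 3.77

Γ = (Z_L − Z_0)/(Z_L + Z_0) = (120 − j54)/(220 − j54)
|Γ| = 132/227 = 0.581
VSWR = (1 + |Γ|)/(1 − |Γ|) = 1.58/0.419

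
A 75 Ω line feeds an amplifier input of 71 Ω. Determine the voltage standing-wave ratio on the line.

VSWR ≈ 1.06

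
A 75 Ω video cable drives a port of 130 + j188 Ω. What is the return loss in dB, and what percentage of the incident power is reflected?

Γ = (55 + j188)/(205 + j188), |Γ| = 0.704
RL = −20·log₁₀(0.704) = 3.05 dB
P_refl/P_inc = |Γ|² = 0.496

RL ≈ 3.05 dB; 49.6% of incident power reflected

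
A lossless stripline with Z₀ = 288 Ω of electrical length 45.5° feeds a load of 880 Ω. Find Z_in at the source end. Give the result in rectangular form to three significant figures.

Z_in ≈ 168 − j229 Ω

tan(βl) = tan(45.5°) = 1.02
Z_in = Z_0·(Z_L + jZ_0·tanβl)/(Z_0 + jZ_L·tanβl)
     = 288·(880 + j293)/(288 + j895)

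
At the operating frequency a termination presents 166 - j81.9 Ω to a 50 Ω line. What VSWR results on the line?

Γ = (Z_L − Z_0)/(Z_L + Z_0) = (116 − j81.9)/(216 − j81.9)
|Γ| = 142/231 = 0.615
VSWR = (1 + |Γ|)/(1 − |Γ|) = 1.61/0.385

VSWR ≈ 4.19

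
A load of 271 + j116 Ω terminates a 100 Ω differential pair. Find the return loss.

RL ≈ 5.49 dB

Γ = (171 + j116)/(371 + j116), |Γ| = 0.532
RL = −20·log₁₀|Γ| = −20·log₁₀(0.532)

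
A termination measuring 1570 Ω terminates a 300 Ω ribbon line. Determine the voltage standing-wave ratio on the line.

For a purely resistive load, VSWR = R_L/Z_0 or Z_0/R_L (whichever > 1) = 1570/300

VSWR ≈ 5.23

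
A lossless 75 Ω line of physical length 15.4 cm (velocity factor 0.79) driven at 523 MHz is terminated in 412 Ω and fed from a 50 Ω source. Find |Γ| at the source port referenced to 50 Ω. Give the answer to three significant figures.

|Γ| ≈ 0.667

λ = v/f = 0.79·c / 523 MHz = 0.453 m
βl = 2π·l/λ = 2π × 0.34 = 122°
tan(βl) = -1.58
Z_in = Z_0·(Z_L + jZ_0·tanβl)/(Z_0 + jZ_L·tanβl) = 18.9 + j45.3 Ω
Γ_s = (Z_in − Z_s)/(Z_in + Z_s) = (-31.1 + j45.3)/(68.9 + j45.3), |Γ_s| = 0.667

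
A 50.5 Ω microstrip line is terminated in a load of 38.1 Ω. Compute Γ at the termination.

Γ = (Z_L − Z_0)/(Z_L + Z_0) = (38.1 − 50.5)/(38.1 + 50.5) = -12.4/88.6

Γ = -0.14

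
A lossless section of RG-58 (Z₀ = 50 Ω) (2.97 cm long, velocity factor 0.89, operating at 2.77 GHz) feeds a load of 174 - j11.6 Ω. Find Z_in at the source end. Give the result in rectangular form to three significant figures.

λ = v/f = 0.89·c / 2.77 GHz = 0.0964 m
βl = 2π·l/λ = 2π × 0.308 = 111°
tan(βl) = tan(111°) = -2.62
Z_in = Z_0·(Z_L + jZ_0·tanβl)/(Z_0 + jZ_L·tanβl)
     = 50·(174 − j142)/(19.7 − j455)

Z_in ≈ 16.4 + j18.4 Ω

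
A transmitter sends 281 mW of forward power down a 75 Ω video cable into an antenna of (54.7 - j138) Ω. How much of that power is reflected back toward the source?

|Γ| = |(-20.3 − j138)/(129.7 − j138)| = 0.737
|Γ|² = 0.542
P_refl = |Γ|²·P_inc = 152 mW, P_del = (1 − |Γ|²)·P_inc = 129 mW

P_reflected ≈ 152 mW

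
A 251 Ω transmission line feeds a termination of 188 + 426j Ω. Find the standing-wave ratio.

VSWR ≈ 5.76

Γ = (Z_L − Z_0)/(Z_L + Z_0) = (-63 + j426)/(439 + j426)
|Γ| = 431/612 = 0.704
VSWR = (1 + |Γ|)/(1 − |Γ|) = 1.7/0.296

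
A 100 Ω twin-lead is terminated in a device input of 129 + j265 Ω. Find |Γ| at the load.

|Γ| ≈ 0.761

Γ = (Z_L − Z_0)/(Z_L + Z_0) = (29 + j265)/(229 + j265)
|Γ| = 267/350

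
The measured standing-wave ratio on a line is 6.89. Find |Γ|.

|Γ| = (S − 1)/(S + 1) = (6.89 − 1)/(6.89 + 1) = 5.89/7.89

|Γ| ≈ 0.747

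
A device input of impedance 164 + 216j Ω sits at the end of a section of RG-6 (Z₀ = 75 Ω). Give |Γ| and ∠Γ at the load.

Γ ≈ 0.725 ∠ 25.5°

Γ = (Z_L − Z_0)/(Z_L + Z_0) = (89 + j216)/(239 + j216)
|Γ| = 234/322 = 0.725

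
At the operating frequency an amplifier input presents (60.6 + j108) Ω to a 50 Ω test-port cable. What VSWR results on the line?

Γ = (Z_L − Z_0)/(Z_L + Z_0) = (10.6 + j108)/(110.6 + j108)
|Γ| = 109/155 = 0.702
VSWR = (1 + |Γ|)/(1 − |Γ|) = 1.7/0.298

VSWR ≈ 5.71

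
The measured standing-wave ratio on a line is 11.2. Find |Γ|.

|Γ| ≈ 0.836

|Γ| = (S − 1)/(S + 1) = (11.2 − 1)/(11.2 + 1) = 10.2/12.2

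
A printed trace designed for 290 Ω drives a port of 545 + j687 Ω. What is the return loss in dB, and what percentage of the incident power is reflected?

Γ = (255 + j687)/(835 + j687), |Γ| = 0.678
RL = −20·log₁₀(0.678) = 3.38 dB
P_refl/P_inc = |Γ|² = 0.459

RL ≈ 3.38 dB; 45.9% of incident power reflected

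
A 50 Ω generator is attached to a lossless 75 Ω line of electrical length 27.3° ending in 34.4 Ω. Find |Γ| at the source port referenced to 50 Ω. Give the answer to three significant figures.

tan(βl) = 0.516
Z_in = Z_0·(Z_L + jZ_0·tanβl)/(Z_0 + jZ_L·tanβl) = 41.3 + j28.9 Ω
Γ_s = (Z_in − Z_s)/(Z_in + Z_s) = (-8.75 + j28.9)/(91.3 + j28.9), |Γ_s| = 0.316

|Γ| ≈ 0.316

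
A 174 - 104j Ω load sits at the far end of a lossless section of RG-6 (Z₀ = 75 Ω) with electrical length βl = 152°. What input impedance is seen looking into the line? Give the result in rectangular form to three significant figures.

Z_in ≈ 140 + j111 Ω

tan(βl) = tan(152°) = -0.532
Z_in = Z_0·(Z_L + jZ_0·tanβl)/(Z_0 + jZ_L·tanβl)
     = 75·(174 − j144)/(19.7 − j92.5)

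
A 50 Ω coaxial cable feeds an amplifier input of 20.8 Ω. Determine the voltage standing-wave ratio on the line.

VSWR ≈ 2.4

Γ = (20.8 − 50)/(20.8 + 50) = -0.412
VSWR = (1 + 0.412)/(1 − 0.412)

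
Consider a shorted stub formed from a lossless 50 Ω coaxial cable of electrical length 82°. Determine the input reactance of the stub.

X_in ≈ 356 Ω (inductive)

tan(βl) = 7.12
For a shorted stub, Z_in = jZ_0·tan(βl)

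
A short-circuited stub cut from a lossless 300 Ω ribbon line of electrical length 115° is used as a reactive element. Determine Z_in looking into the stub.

tan(βl) = -2.14
For a short-circuited stub, Z_in = jZ_0·tan(βl)

Z_in ≈ −j643 Ω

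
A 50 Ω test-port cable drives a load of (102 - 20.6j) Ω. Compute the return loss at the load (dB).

Γ = (52 − j20.6)/(152 − j20.6), |Γ| = 0.365
RL = −20·log₁₀|Γ| = −20·log₁₀(0.365)

RL ≈ 8.76 dB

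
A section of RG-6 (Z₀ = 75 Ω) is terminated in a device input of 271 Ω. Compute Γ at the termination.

Γ = 0.566

Γ = (Z_L − Z_0)/(Z_L + Z_0) = (271 − 75)/(271 + 75) = 196/346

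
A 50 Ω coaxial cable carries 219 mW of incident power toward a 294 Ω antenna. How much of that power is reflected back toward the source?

Γ = (294 − 50)/(294 + 50) = 0.709
|Γ|² = 0.503
P_refl = |Γ|²·P_inc = 110 mW, P_del = (1 − |Γ|²)·P_inc = 109 mW

P_reflected ≈ 110 mW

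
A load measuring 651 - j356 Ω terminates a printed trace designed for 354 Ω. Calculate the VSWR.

VSWR ≈ 2.54

Γ = (Z_L − Z_0)/(Z_L + Z_0) = (297 − j356)/(1005 − j356)
|Γ| = 464/1070 = 0.435
VSWR = (1 + |Γ|)/(1 − |Γ|) = 1.43/0.565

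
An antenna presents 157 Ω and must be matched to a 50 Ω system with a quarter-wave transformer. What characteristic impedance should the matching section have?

Z_qwt ≈ 88.6 Ω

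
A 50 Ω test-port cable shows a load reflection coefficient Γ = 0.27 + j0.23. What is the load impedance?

Z_L = Z_0·(1 + Γ)/(1 − Γ) = 50·(1.27 + j0.23)/(0.73 − j0.23)

Z_L ≈ 74.6 + j39.3 Ω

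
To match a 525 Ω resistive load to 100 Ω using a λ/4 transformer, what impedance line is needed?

Z_qwt = √(Z_0·R_L) = √(100 × 525) = √52500

Z_qwt ≈ 229 Ω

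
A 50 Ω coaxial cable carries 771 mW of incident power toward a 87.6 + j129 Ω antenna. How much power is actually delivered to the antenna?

|Γ| = |(37.6 + j129)/(137.6 + j129)| = 0.712
|Γ|² = 0.508
P_refl = |Γ|²·P_inc = 391 mW, P_del = (1 − |Γ|²)·P_inc = 380 mW

P_delivered ≈ 380 mW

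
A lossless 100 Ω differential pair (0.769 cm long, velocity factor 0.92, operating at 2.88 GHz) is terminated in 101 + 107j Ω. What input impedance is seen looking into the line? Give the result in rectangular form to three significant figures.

λ = v/f = 0.92·c / 2.88 GHz = 0.0958 m
βl = 2π·l/λ = 2π × 0.0802 = 28.9°
tan(βl) = tan(28.9°) = 0.552
Z_in = Z_0·(Z_L + jZ_0·tanβl)/(Z_0 + jZ_L·tanβl)
     = 100·(101 + j162)/(41 + j55.7)

Z_in ≈ 275 + j21.2 Ω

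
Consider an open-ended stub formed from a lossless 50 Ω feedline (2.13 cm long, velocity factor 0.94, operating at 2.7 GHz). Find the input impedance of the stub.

λ = v/f = 0.94·c / 2.7 GHz = 0.104 m
βl = 2π·l/λ = 2π × 0.204 = 73.4°
tan(βl) = 3.36
For an open-ended stub, Z_in = −jZ_0·cot(βl) = −jZ_0/tan(βl)

Z_in ≈ −j14.9 Ω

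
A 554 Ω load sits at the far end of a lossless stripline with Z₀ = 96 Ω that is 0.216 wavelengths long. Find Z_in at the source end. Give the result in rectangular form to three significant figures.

Z_in ≈ 17.4 − j20.2 Ω

βl = 2π × 0.216 = 77.8°
tan(βl) = tan(77.8°) = 4.61
Z_in = Z_0·(Z_L + jZ_0·tanβl)/(Z_0 + jZ_L·tanβl)
     = 96·(554 + j443)/(96 + j2550)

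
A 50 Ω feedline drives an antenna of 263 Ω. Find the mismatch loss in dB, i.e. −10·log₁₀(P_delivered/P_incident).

mismatch loss ≈ 2.7 dB

Γ = (263 − 50)/(263 + 50) = 0.681
|Γ|² = 0.463, so P_del/P_inc = 1 − |Γ|² = 0.537
ML = −10·log₁₀(1 − |Γ|²)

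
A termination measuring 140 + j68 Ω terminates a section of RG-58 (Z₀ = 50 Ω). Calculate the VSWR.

VSWR ≈ 3.53

Γ = (Z_L − Z_0)/(Z_L + Z_0) = (90 + j68)/(190 + j68)
|Γ| = 113/202 = 0.559
VSWR = (1 + |Γ|)/(1 − |Γ|) = 1.56/0.441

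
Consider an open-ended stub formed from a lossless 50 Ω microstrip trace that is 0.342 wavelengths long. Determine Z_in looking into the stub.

Z_in ≈ +j32.6 Ω

βl = 2π × 0.342 = 123°
tan(βl) = -1.53
For an open-ended stub, Z_in = −jZ_0·cot(βl) = −jZ_0/tan(βl)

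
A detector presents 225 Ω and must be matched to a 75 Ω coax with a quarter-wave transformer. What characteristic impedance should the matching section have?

Z_qwt ≈ 130 Ω

Z_qwt = √(Z_0·R_L) = √(75 × 225) = √16880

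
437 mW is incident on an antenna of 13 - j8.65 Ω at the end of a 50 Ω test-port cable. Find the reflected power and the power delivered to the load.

|Γ| = |(-37 − j8.65)/(63 − j8.65)| = 0.598
|Γ|² = 0.357
P_refl = |Γ|²·P_inc = 156 mW, P_del = (1 − |Γ|²)·P_inc = 281 mW

P_reflected ≈ 156 mW; P_delivered ≈ 281 mW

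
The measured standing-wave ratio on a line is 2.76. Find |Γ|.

|Γ| ≈ 0.468

|Γ| = (S − 1)/(S + 1) = (2.76 − 1)/(2.76 + 1) = 1.76/3.76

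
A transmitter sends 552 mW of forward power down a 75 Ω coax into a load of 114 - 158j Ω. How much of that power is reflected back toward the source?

|Γ| = |(39 − j158)/(189 − j158)| = 0.661
|Γ|² = 0.436
P_refl = |Γ|²·P_inc = 241 mW, P_del = (1 − |Γ|²)·P_inc = 311 mW

P_reflected ≈ 241 mW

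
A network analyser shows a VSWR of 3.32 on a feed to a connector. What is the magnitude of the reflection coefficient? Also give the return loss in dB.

|Γ| = (S − 1)/(S + 1) = (3.32 − 1)/(3.32 + 1) = 2.32/4.32
RL = −20·log₁₀|Γ| = −20·log₁₀(0.537)

|Γ| ≈ 0.537; return loss ≈ 5.4 dB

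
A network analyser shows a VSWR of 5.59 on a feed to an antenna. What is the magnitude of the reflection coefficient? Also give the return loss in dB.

|Γ| = (S − 1)/(S + 1) = (5.59 − 1)/(5.59 + 1) = 4.59/6.59
RL = −20·log₁₀|Γ| = −20·log₁₀(0.697)

|Γ| ≈ 0.697; return loss ≈ 3.14 dB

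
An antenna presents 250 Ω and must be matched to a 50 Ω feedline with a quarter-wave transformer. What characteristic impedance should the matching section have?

Z_qwt ≈ 112 Ω

Z_qwt = √(Z_0·R_L) = √(50 × 250) = √12500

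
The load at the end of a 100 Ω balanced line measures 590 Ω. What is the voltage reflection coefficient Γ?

Γ = (Z_L − Z_0)/(Z_L + Z_0) = (590 − 100)/(590 + 100) = 490/690

Γ = 0.71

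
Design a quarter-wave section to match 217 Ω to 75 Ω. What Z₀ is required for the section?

Z_qwt = √(Z_0·R_L) = √(75 × 217) = √16280

Z_qwt ≈ 128 Ω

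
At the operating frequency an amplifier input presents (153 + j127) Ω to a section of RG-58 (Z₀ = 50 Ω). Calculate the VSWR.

Γ = (Z_L − Z_0)/(Z_L + Z_0) = (103 + j127)/(203 + j127)
|Γ| = 164/239 = 0.683
VSWR = (1 + |Γ|)/(1 − |Γ|) = 1.68/0.317

VSWR ≈ 5.31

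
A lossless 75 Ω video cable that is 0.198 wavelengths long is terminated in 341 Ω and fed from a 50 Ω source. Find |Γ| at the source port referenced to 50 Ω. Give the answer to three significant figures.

|Γ| ≈ 0.55

βl = 2π × 0.198 = 71.3°
tan(βl) = 2.95
Z_in = Z_0·(Z_L + jZ_0·tanβl)/(Z_0 + jZ_L·tanβl) = 18.3 − j24.1 Ω
Γ_s = (Z_in − Z_s)/(Z_in + Z_s) = (-31.7 − j24.1)/(68.3 − j24.1), |Γ_s| = 0.55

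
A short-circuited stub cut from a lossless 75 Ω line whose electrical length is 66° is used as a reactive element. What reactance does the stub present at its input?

tan(βl) = 2.25
For a short-circuited stub, Z_in = jZ_0·tan(βl)

X_in ≈ 168 Ω (inductive)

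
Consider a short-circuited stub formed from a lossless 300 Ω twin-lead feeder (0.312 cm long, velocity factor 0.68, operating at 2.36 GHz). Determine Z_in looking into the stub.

Z_in ≈ +j69.2 Ω

λ = v/f = 0.68·c / 2.36 GHz = 0.0864 m
βl = 2π·l/λ = 2π × 0.0361 = 13°
tan(βl) = 0.231
For a short-circuited stub, Z_in = jZ_0·tan(βl)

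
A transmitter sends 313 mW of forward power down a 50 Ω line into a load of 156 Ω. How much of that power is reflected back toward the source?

P_reflected ≈ 82.9 mW

Γ = (156 − 50)/(156 + 50) = 0.515
|Γ|² = 0.265
P_refl = |Γ|²·P_inc = 82.9 mW, P_del = (1 − |Γ|²)·P_inc = 230 mW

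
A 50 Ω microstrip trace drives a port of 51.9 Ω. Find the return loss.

Γ = (51.9 − 50)/(51.9 + 50) = 0.0186
RL = −20·log₁₀|Γ| = −20·log₁₀(0.0186)

RL ≈ 34.6 dB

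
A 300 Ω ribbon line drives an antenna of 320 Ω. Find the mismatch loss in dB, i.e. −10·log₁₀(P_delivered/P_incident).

mismatch loss ≈ 0.00452 dB

Γ = (320 − 300)/(320 + 300) = 0.0323
|Γ|² = 0.00104, so P_del/P_inc = 1 − |Γ|² = 0.999
ML = −10·log₁₀(1 − |Γ|²)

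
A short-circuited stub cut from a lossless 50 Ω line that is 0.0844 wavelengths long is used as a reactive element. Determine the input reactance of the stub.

βl = 2π × 0.0844 = 30.4°
tan(βl) = 0.586
For a short-circuited stub, Z_in = jZ_0·tan(βl)

X_in ≈ 29.3 Ω (inductive)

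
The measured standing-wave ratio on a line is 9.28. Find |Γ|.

|Γ| = (S − 1)/(S + 1) = (9.28 − 1)/(9.28 + 1) = 8.28/10.3

|Γ| ≈ 0.805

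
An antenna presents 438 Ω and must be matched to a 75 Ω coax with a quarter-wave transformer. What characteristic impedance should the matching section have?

Z_qwt ≈ 181 Ω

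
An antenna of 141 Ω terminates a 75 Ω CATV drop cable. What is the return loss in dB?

Γ = (141 − 75)/(141 + 75) = 0.306
RL = −20·log₁₀|Γ| = −20·log₁₀(0.306)

RL ≈ 10.3 dB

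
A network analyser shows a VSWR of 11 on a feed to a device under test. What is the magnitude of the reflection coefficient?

|Γ| ≈ 0.833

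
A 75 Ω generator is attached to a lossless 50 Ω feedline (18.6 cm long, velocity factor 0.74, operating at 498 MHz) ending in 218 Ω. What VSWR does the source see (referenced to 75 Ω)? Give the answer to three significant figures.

VSWR ≈ 3.84

λ = v/f = 0.74·c / 498 MHz = 0.446 m
βl = 2π·l/λ = 2π × 0.417 = 150°
tan(βl) = -0.573
Z_in = Z_0·(Z_L + jZ_0·tanβl)/(Z_0 + jZ_L·tanβl) = 40 + j71.3 Ω
Γ_s = (Z_in − Z_s)/(Z_in + Z_s) = (-35 + j71.3)/(115 + j71.3), |Γ_s| = 0.587
VSWR = (1 + |Γ_s|)/(1 − |Γ_s|)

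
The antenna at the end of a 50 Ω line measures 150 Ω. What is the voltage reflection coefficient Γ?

Γ = (Z_L − Z_0)/(Z_L + Z_0) = (150 − 50)/(150 + 50) = 100/200

Γ = 0.5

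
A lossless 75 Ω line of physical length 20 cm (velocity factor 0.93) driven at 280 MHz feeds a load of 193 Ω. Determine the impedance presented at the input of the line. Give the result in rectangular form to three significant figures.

Z_in ≈ 31.6 − j20.1 Ω

λ = v/f = 0.93·c / 280 MHz = 0.996 m
βl = 2π·l/λ = 2π × 0.201 = 72.3°
tan(βl) = tan(72.3°) = 3.13
Z_in = Z_0·(Z_L + jZ_0·tanβl)/(Z_0 + jZ_L·tanβl)
     = 75·(193 + j234)/(75 + j603)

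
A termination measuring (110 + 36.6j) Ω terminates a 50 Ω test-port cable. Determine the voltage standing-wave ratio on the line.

VSWR ≈ 2.5

Γ = (Z_L − Z_0)/(Z_L + Z_0) = (60 + j36.6)/(160 + j36.6)
|Γ| = 70.3/164 = 0.428
VSWR = (1 + |Γ|)/(1 − |Γ|) = 1.43/0.572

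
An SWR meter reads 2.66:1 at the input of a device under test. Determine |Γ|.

|Γ| ≈ 0.454

|Γ| = (S − 1)/(S + 1) = (2.66 − 1)/(2.66 + 1) = 1.66/3.66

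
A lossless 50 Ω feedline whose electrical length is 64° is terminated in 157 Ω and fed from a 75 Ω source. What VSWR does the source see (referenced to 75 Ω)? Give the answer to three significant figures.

tan(βl) = 2.05
Z_in = Z_0·(Z_L + jZ_0·tanβl)/(Z_0 + jZ_L·tanβl) = 19.2 − j21.4 Ω
Γ_s = (Z_in − Z_s)/(Z_in + Z_s) = (-55.8 − j21.4)/(94.2 − j21.4), |Γ_s| = 0.618
VSWR = (1 + |Γ_s|)/(1 − |Γ_s|)

VSWR ≈ 4.23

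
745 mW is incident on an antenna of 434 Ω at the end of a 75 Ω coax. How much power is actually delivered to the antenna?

Γ = (434 − 75)/(434 + 75) = 0.705
|Γ|² = 0.497
P_refl = |Γ|²·P_inc = 371 mW, P_del = (1 − |Γ|²)·P_inc = 374 mW

P_delivered ≈ 374 mW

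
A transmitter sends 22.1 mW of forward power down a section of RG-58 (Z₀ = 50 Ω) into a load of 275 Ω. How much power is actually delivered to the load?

Γ = (275 − 50)/(275 + 50) = 0.692
|Γ|² = 0.479
P_refl = |Γ|²·P_inc = 10.6 mW, P_del = (1 − |Γ|²)·P_inc = 11.5 mW

P_delivered ≈ 11.5 mW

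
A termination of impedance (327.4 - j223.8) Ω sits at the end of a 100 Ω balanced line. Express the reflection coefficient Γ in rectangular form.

Γ = (Z_L − Z_0)/(Z_L + Z_0) = (227.4 − j223.8)/(427.4 − j223.8)

Γ ≈ 0.633 − j0.192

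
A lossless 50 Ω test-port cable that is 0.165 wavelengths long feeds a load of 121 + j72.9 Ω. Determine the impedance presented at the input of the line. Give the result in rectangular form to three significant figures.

βl = 2π × 0.165 = 59.4°
tan(βl) = tan(59.4°) = 1.69
Z_in = Z_0·(Z_L + jZ_0·tanβl)/(Z_0 + jZ_L·tanβl)
     = 50·(121 + j157)/(-73.3 + j205)

Z_in ≈ 24.7 − j38.4 Ω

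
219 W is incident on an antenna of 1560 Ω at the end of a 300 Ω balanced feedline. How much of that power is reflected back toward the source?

P_reflected ≈ 100 W

Γ = (1560 − 300)/(1560 + 300) = 0.677
|Γ|² = 0.459
P_refl = |Γ|²·P_inc = 100 W, P_del = (1 − |Γ|²)·P_inc = 119 W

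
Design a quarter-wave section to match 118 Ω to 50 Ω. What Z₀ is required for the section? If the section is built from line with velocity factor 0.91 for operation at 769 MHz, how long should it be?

Z_qwt ≈ 76.8 Ω; length ≈ 8.88 cm

Z_qwt = √(Z_0·R_L) = √(50 × 118) = √5900
λ = 0.91·c/f = 0.355 m, so l = λ/4 = 0.0888 m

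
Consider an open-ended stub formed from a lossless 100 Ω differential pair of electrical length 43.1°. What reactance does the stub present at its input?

X_in ≈ -107 Ω (capacitive)

tan(βl) = 0.936
For an open-ended stub, Z_in = −jZ_0·cot(βl) = −jZ_0/tan(βl)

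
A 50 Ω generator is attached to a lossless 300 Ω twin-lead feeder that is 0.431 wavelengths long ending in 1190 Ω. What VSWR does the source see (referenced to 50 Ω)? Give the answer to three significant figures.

βl = 2π × 0.431 = 155°
tan(βl) = -0.463
Z_in = Z_0·(Z_L + jZ_0·tanβl)/(Z_0 + jZ_L·tanβl) = 331 + j468 Ω
Γ_s = (Z_in − Z_s)/(Z_in + Z_s) = (281 + j468)/(381 + j468), |Γ_s| = 0.905
VSWR = (1 + |Γ_s|)/(1 − |Γ_s|)

VSWR ≈ 20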